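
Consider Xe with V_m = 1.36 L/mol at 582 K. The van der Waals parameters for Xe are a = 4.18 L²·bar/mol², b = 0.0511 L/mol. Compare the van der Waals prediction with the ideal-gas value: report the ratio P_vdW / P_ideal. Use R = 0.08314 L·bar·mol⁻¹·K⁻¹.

P_vdW / P_ideal ≈ 0.9755

Ideal: P_ideal = RT/V_m = (0.08314)(582)/1.36 = 35.5790 bar
vdW: P = RT/(V_m − b) − a/V_m² = 48.3875/1.30890 − 4.18/1.84960 = 36.9681 − 2.25995 = 34.7082 bar
Ratio = 34.7082/35.5790 = 0.9755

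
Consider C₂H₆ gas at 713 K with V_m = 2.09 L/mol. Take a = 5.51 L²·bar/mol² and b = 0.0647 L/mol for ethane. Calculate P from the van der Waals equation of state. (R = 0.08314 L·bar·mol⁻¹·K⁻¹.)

P = RT/(V_m − b) − a/V_m²
RT/(V_m − b) = (0.08314)(713)/(2.09 − 0.0647) = 59.279/2.0253 = 29.269 bar
a/V_m² = 5.51/(2.09)² = 1.2614 bar
P = 29.269 − 1.2614 = 28.01 bar

P ≈ 28.01 bar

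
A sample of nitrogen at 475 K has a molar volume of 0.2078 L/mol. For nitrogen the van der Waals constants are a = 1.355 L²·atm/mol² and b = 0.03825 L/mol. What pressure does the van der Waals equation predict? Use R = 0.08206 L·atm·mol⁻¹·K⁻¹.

P = RT/(V_m − b) − a/V_m²
RT/(V_m − b) = (0.08206)(475)/(0.2078 − 0.03825) = 38.979/0.16955 = 229.90 atm
a/V_m² = 1.355/(0.2078)² = 31.380 atm
P = 229.90 − 31.380 = 198.5 atm

P ≈ 198.5 atm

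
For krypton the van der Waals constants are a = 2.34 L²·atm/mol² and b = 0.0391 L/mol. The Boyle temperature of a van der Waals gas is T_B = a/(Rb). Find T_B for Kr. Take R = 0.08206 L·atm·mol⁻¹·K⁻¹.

For a van der Waals gas the second virial coefficient B₂ = b − a/(RT) vanishes at T_B = a/(Rb).
T_B = 2.34/(0.08206×0.0391) = 2.34/0.0032085 = 729.3 K

T_B ≈ 729.3 K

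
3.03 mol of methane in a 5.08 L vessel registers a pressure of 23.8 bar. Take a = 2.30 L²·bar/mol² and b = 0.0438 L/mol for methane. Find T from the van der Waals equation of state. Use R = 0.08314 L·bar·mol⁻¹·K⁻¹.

T ≈ 483.5 K

T = (P + a n²/V²)(V − nb)/(nR)
P + a n²/V² = 23.8 + (2.30)(3.03)²/(5.08)² = 24.618 bar
V − nb = 5.08 − (3.03)(0.0438) = 4.9473 L
T = (24.618)(4.9473)/((3.03)(0.08314)) = 483.5 K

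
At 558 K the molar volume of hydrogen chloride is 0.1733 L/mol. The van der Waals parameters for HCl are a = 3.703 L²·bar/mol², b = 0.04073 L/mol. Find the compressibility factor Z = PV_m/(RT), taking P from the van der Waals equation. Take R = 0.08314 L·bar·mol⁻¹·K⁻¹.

P = RT/(V_m − b) − a/V_m² = (0.08314)(558)/(0.1733 − 0.04073) − 3.703/(0.1733)²
  = 46.392/0.13257 − 123.30 = 349.94 − 123.30 = 226.64 bar
Z = PV_m/(RT) = (226.64)(0.1733)/((0.08314)(558)) = 39.277/46.392 = 0.8466

Z ≈ 0.8466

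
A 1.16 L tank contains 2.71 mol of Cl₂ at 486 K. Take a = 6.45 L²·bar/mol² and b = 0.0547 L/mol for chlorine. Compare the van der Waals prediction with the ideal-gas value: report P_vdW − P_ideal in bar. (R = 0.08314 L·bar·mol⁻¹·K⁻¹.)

ΔP ≈ -21.37 bar

Ideal: P_ideal = nRT/V = (2.71)(0.08314)(486)/1.16 = 94.3969 bar
vdW: P = nRT/(V − nb) − a n²/V² = 109.500/1.01176 − 47.3694/1.34560 = 108.227 − 35.2032 = 73.024 bar
ΔP = 73.024 − 94.3969 = -21.37 bar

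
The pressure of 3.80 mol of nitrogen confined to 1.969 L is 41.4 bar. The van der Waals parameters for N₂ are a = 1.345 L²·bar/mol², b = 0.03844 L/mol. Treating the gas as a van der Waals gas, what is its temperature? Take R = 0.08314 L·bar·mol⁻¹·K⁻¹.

T ≈ 267.8 K

T = (P + a n²/V²)(V − nb)/(nR)
P + a n²/V² = 41.4 + (1.345)(3.80)²/(1.969)² = 46.410 bar
V − nb = 1.969 − (3.80)(0.03844) = 1.8229 L
T = (46.410)(1.8229)/((3.80)(0.08314)) = 267.8 K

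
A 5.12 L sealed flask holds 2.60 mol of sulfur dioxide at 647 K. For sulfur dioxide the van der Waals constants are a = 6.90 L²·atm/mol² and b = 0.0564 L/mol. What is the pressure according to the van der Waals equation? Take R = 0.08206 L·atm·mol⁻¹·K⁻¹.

P ≈ 25.98 atm

P = nRT/(V − nb) − a n²/V²
nRT/(V − nb) = (2.60)(0.08206)(647)/(5.12 − 2.60×0.0564) = 138.04/4.9734 = 27.756 atm
a n²/V² = (6.90)(2.60)²/(5.12)² = 1.7793 atm
P = 27.756 − 1.7793 = 25.98 atm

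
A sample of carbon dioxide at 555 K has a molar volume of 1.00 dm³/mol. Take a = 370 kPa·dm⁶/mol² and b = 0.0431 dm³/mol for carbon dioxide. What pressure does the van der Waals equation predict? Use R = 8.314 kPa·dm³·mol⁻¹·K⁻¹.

P ≈ 4452 kPa

P = RT/(V_m − b) − a/V_m²
RT/(V_m − b) = (8.314)(555)/(1.00 − 0.0431) = 4614.3/0.95690 = 4822.1 kPa
a/V_m² = 370/(1.00)² = 370.00 kPa
P = 4822.1 − 370.00 = 4452 kPa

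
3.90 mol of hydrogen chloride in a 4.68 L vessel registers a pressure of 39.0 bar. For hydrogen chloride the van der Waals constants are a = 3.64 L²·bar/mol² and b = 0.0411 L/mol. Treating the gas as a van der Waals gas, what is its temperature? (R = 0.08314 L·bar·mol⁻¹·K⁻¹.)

T ≈ 578.9 K

T = (P + a n²/V²)(V − nb)/(nR)
P + a n²/V² = 39.0 + (3.64)(3.90)²/(4.68)² = 41.528 bar
V − nb = 4.68 − (3.90)(0.0411) = 4.5197 L
T = (41.528)(4.5197)/((3.90)(0.08314)) = 578.9 K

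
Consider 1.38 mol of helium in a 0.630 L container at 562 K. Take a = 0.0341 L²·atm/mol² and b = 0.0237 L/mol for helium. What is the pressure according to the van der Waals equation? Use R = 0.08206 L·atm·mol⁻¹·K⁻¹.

P = nRT/(V − nb) − a n²/V²
nRT/(V − nb) = (1.38)(0.08206)(562)/(0.630 − 1.38×0.0237) = 63.642/0.59729 = 106.55 atm
a n²/V² = (0.0341)(1.38)²/(0.630)² = 0.16362 atm
P = 106.55 − 0.16362 = 106.4 atm

P ≈ 106.4 atm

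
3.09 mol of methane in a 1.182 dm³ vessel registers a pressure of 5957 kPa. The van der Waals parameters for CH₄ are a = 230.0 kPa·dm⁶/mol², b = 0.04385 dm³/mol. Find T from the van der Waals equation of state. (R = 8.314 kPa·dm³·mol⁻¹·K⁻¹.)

T = (P + a n²/V²)(V − nb)/(nR)
P + a n²/V² = 5957 + (230.0)(3.09)²/(1.182)² = 7528.8 kPa
V − nb = 1.182 − (3.09)(0.04385) = 1.0465 dm³
T = (7528.8)(1.0465)/((3.09)(8.314)) = 306.7 K

T ≈ 306.7 K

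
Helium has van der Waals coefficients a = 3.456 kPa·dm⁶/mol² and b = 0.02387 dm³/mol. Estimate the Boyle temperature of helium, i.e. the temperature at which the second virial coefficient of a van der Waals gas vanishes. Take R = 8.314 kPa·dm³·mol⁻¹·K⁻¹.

For a van der Waals gas the second virial coefficient B₂ = b − a/(RT) vanishes at T_B = a/(Rb).
T_B = 3.456/(8.314×0.02387) = 3.456/0.19846 = 17.41 K

T_B ≈ 17.41 K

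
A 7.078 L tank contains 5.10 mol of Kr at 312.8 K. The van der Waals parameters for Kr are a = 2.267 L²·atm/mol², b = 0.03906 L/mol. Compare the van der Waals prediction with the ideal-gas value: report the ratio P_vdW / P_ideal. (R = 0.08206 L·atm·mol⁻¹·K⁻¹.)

Ideal: P_ideal = nRT/V = (5.10)(0.08206)(312.8)/7.078 = 18.4952 atm
vdW: P = nRT/(V − nb) − a n²/V² = 130.909/6.87879 − 58.9647/50.0981 = 19.0308 − 1.17698 = 17.8538 atm
Ratio = 17.8538/18.4952 = 0.9653

P_vdW / P_ideal ≈ 0.9653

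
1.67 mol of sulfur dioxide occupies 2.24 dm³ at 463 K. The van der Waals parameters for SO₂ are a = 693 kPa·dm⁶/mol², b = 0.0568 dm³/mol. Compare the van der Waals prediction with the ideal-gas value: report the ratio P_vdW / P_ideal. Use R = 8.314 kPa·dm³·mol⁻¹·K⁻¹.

Ideal: P_ideal = nRT/V = (1.67)(8.314)(463)/2.24 = 2869.85 kPa
vdW: P = nRT/(V − nb) − a n²/V² = 6428.47/2.14514 − 1932.71/5.01760 = 2996.76 − 385.186 = 2611.57 kPa
Ratio = 2611.57/2869.85 = 0.9100

P_vdW / P_ideal ≈ 0.9100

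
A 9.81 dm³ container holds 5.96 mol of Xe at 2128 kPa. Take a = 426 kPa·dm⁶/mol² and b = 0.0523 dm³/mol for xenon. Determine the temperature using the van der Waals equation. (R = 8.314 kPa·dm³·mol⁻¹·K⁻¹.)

T = (P + a n²/V²)(V − nb)/(nR)
P + a n²/V² = 2128 + (426)(5.96)²/(9.81)² = 2285.2 kPa
V − nb = 9.81 − (5.96)(0.0523) = 9.4983 dm³
T = (2285.2)(9.4983)/((5.96)(8.314)) = 438.0 K

T ≈ 438.0 K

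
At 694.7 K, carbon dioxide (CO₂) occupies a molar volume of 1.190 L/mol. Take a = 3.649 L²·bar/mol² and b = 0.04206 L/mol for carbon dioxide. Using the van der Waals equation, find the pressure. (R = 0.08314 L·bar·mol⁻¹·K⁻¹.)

P ≈ 47.74 bar

P = RT/(V_m − b) − a/V_m²
RT/(V_m − b) = (0.08314)(694.7)/(1.190 − 0.04206) = 57.757/1.1479 = 50.315 bar
a/V_m² = 3.649/(1.190)² = 2.5768 bar
P = 50.315 − 2.5768 = 47.74 bar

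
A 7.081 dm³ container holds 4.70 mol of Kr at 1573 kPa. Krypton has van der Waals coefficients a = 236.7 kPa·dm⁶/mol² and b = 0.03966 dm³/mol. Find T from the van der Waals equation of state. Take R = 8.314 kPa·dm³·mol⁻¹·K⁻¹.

T = (P + a n²/V²)(V − nb)/(nR)
P + a n²/V² = 1573 + (236.7)(4.70)²/(7.081)² = 1677.3 kPa
V − nb = 7.081 − (4.70)(0.03966) = 6.8946 dm³
T = (1677.3)(6.8946)/((4.70)(8.314)) = 295.9 K

T ≈ 295.9 K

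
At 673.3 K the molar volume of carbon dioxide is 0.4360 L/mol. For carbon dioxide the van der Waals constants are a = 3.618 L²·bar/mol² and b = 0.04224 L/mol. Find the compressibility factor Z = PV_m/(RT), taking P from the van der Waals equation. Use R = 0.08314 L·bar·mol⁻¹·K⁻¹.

Z ≈ 0.9590

P = RT/(V_m − b) − a/V_m² = (0.08314)(673.3)/(0.4360 − 0.04224) − 3.618/(0.4360)²
  = 55.978/0.39376 − 19.032 = 142.16 − 19.032 = 123.13 bar
Z = PV_m/(RT) = (123.13)(0.4360)/((0.08314)(673.3)) = 53.685/55.978 = 0.9590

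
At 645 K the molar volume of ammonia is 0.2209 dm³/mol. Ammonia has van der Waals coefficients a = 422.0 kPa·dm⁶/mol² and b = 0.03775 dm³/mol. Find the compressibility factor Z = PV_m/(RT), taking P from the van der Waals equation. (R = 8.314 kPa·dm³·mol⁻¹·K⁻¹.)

Z ≈ 0.8499

P = RT/(V_m − b) − a/V_m² = (8.314)(645)/(0.2209 − 0.03775) − 422.0/(0.2209)²
  = 5362.5/0.18315 − 8648.1 = 29279 − 8648.1 = 20631 kPa
Z = PV_m/(RT) = (20631)(0.2209)/((8.314)(645)) = 4557.4/5362.5 = 0.8499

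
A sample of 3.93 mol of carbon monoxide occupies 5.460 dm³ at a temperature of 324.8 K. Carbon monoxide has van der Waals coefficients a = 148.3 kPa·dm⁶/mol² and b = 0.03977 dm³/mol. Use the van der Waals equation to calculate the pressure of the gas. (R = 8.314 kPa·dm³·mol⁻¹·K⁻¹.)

P = nRT/(V − nb) − a n²/V²
nRT/(V − nb) = (3.93)(8.314)(324.8)/(5.460 − 3.93×0.03977) = 10613/5.3037 = 2001.1 kPa
a n²/V² = (148.3)(3.93)²/(5.460)² = 76.832 kPa
P = 2001.1 − 76.832 = 1924 kPa

P ≈ 1924 kPa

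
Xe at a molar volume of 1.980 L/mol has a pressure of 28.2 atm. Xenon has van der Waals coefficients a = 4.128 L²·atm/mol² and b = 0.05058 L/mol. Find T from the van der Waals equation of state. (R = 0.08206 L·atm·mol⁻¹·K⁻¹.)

T = (P + a/V_m²)(V_m − b)/R
P + a/V_m² = 28.2 + 4.128/(1.980)² = 29.253 atm
V_m − b = 1.980 − 0.05058 = 1.9294 L/mol
T = (29.253)(1.9294)/0.08206 = 687.8 K

T ≈ 687.8 K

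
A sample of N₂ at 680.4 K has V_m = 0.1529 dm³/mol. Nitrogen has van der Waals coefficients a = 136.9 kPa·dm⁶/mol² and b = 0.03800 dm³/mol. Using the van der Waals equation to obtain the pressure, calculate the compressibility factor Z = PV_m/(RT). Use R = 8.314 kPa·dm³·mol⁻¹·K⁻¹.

P = RT/(V_m − b) − a/V_m² = (8.314)(680.4)/(0.1529 − 0.03800) − 136.9/(0.1529)²
  = 5656.8/0.11490 − 5855.8 = 49232 − 5855.8 = 43376 kPa
Z = PV_m/(RT) = (43376)(0.1529)/((8.314)(680.4)) = 6632.2/5656.8 = 1.172

Z ≈ 1.172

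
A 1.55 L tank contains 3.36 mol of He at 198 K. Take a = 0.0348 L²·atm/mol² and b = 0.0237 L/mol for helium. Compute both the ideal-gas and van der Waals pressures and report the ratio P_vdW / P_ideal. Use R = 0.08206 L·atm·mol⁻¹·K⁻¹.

Ideal: P_ideal = nRT/V = (3.36)(0.08206)(198)/1.55 = 35.2212 atm
vdW: P = nRT/(V − nb) − a n²/V² = 54.5929/1.47037 − 0.392878/2.40250 = 37.1287 − 0.163529 = 36.9652 atm
Ratio = 36.9652/35.2212 = 1.050

P_vdW / P_ideal ≈ 1.050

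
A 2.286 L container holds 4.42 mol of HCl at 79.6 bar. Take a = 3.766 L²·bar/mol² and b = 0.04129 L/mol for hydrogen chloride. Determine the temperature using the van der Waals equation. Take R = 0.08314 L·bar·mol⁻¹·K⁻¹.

T = (P + a n²/V²)(V − nb)/(nR)
P + a n²/V² = 79.6 + (3.766)(4.42)²/(2.286)² = 93.679 bar
V − nb = 2.286 − (4.42)(0.04129) = 2.1035 L
T = (93.679)(2.1035)/((4.42)(0.08314)) = 536.2 K

T ≈ 536.2 K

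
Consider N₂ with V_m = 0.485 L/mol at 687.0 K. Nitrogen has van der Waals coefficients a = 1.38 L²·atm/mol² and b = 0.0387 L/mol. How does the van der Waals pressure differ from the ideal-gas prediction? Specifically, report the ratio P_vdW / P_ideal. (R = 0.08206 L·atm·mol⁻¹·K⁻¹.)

P_vdW / P_ideal ≈ 1.036

Ideal: P_ideal = RT/V_m = (0.08206)(687.0)/0.485 = 116.238 atm
vdW: P = RT/(V_m − b) − a/V_m² = 56.3752/0.446300 − 1.38/0.235225 = 126.317 − 5.86672 = 120.450 atm
Ratio = 120.450/116.238 = 1.036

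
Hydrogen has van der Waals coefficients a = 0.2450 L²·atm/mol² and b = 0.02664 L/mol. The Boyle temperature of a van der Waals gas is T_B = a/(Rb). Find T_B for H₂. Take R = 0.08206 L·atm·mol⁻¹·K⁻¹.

T_B ≈ 112.1 K

For a van der Waals gas the second virial coefficient B₂ = b − a/(RT) vanishes at T_B = a/(Rb).
T_B = 0.2450/(0.08206×0.02664) = 0.2450/0.0021861 = 112.1 K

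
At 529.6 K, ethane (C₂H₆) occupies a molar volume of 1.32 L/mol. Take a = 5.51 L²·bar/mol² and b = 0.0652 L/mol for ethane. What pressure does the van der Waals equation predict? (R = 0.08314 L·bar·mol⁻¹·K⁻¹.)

P ≈ 31.93 bar

P = RT/(V_m − b) − a/V_m²
RT/(V_m − b) = (0.08314)(529.6)/(1.32 − 0.0652) = 44.031/1.2548 = 35.090 bar
a/V_m² = 5.51/(1.32)² = 3.1623 bar
P = 35.090 − 3.1623 = 31.93 bar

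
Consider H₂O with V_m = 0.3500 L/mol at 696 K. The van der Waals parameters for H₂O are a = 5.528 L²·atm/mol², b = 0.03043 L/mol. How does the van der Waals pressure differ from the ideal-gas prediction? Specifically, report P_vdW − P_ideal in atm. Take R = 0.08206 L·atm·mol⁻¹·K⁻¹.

Ideal: P_ideal = RT/V_m = (0.08206)(696)/0.3500 = 163.182 atm
vdW: P = RT/(V_m − b) − a/V_m² = 57.1138/0.319570 − 5.528/0.122500 = 178.721 − 45.1265 = 133.595 atm
ΔP = 133.595 − 163.182 = -29.59 atm

ΔP ≈ -29.59 atm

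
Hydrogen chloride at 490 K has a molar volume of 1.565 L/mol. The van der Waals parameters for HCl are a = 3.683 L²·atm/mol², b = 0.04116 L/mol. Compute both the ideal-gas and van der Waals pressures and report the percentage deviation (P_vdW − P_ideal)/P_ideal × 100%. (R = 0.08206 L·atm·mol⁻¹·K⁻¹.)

Ideal: P_ideal = RT/V_m = (0.08206)(490)/1.565 = 25.6929 atm
vdW: P = RT/(V_m − b) − a/V_m² = 40.2094/1.52384 − 3.683/2.44923 = 26.3869 − 1.50374 = 24.8832 atm
% deviation = (24.8832 − 25.6929)/25.6929 × 100% = -3.15%

-3.15 %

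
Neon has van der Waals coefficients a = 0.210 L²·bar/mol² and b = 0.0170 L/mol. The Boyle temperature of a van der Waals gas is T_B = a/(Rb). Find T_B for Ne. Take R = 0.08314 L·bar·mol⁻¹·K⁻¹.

For a van der Waals gas the second virial coefficient B₂ = b − a/(RT) vanishes at T_B = a/(Rb).
T_B = 0.210/(0.08314×0.0170) = 0.210/0.0014134 = 148.6 K

T_B ≈ 148.6 K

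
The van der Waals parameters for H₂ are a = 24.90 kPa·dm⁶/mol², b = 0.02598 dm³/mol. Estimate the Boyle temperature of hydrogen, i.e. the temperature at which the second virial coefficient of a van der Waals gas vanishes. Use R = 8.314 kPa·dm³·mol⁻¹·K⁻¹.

T_B ≈ 115.3 K

For a van der Waals gas the second virial coefficient B₂ = b − a/(RT) vanishes at T_B = a/(Rb).
T_B = 24.90/(8.314×0.02598) = 24.90/0.21600 = 115.3 K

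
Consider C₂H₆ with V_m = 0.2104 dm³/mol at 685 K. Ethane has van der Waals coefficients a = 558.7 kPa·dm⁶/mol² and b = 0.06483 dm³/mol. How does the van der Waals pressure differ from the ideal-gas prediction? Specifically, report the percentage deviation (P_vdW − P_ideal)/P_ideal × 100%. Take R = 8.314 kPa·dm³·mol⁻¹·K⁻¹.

Ideal: P_ideal = RT/V_m = (8.314)(685)/0.2104 = 27067.9 kPa
vdW: P = RT/(V_m − b) − a/V_m² = 5695.09/0.145570 − 558.7/0.0442682 = 39122.7 − 12620.8 = 26501.9 kPa
% deviation = (26501.9 − 27067.9)/27067.9 × 100% = -2.09%

-2.09 %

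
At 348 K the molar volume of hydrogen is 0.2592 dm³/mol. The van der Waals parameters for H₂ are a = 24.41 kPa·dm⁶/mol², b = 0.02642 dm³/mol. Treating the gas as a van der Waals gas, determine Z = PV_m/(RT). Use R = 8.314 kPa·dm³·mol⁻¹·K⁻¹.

P = RT/(V_m − b) − a/V_m² = (8.314)(348)/(0.2592 − 0.02642) − 24.41/(0.2592)²
  = 2893.3/0.23278 − 363.33 = 12429 − 363.33 = 12066 kPa
Z = PV_m/(RT) = (12066)(0.2592)/((8.314)(348)) = 3127.5/2893.3 = 1.081

Z ≈ 1.081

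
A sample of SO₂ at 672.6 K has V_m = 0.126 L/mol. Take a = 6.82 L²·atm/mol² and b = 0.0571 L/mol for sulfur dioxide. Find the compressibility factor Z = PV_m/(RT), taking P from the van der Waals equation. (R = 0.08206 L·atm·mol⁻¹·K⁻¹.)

Z ≈ 0.8481

P = RT/(V_m − b) − a/V_m² = (0.08206)(672.6)/(0.126 − 0.0571) − 6.82/(0.126)²
  = 55.194/0.068900 − 429.58 = 801.07 − 429.58 = 371.49 atm
Z = PV_m/(RT) = (371.49)(0.126)/((0.08206)(672.6)) = 46.808/55.194 = 0.8481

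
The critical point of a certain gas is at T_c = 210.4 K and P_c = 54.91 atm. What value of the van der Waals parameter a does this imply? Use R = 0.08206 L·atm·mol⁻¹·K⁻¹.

From T_c = 8a/(27Rb) and P_c = a/(27b²): a = 27 R² T_c²/(64 P_c).
a = 27×(0.08206)²×(210.4)²/(64×54.91) = 8048.6/3514.2 = 2.290 L²·atm/mol²

a ≈ 2.290 L²·atm/mol²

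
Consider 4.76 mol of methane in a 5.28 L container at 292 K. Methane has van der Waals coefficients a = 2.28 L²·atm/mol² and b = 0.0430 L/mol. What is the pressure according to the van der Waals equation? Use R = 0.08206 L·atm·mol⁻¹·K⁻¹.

P ≈ 20.62 atm

P = nRT/(V − nb) − a n²/V²
nRT/(V − nb) = (4.76)(0.08206)(292)/(5.28 − 4.76×0.0430) = 114.06/5.0753 = 22.474 atm
a n²/V² = (2.28)(4.76)²/(5.28)² = 1.8530 atm
P = 22.474 − 1.8530 = 20.62 atm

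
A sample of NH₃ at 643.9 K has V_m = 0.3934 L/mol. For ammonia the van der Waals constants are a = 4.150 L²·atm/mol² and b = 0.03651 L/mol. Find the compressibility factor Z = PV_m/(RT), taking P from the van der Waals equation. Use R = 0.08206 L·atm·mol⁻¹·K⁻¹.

Z ≈ 0.9027

P = RT/(V_m − b) − a/V_m² = (0.08206)(643.9)/(0.3934 − 0.03651) − 4.150/(0.3934)²
  = 52.838/0.35689 − 26.815 = 148.05 − 26.815 = 121.24 atm
Z = PV_m/(RT) = (121.24)(0.3934)/((0.08206)(643.9)) = 47.696/52.838 = 0.9027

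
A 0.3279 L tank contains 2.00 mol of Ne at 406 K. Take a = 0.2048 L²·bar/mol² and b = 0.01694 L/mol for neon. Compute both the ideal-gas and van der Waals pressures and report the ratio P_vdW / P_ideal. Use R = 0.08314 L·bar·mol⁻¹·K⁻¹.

Ideal: P_ideal = nRT/V = (2.00)(0.08314)(406)/0.3279 = 205.885 bar
vdW: P = nRT/(V − nb) − a n²/V² = 67.5097/0.294020 − 0.819200/0.107518 = 229.609 − 7.61919 = 221.990 bar
Ratio = 221.990/205.885 = 1.078

P_vdW / P_ideal ≈ 1.078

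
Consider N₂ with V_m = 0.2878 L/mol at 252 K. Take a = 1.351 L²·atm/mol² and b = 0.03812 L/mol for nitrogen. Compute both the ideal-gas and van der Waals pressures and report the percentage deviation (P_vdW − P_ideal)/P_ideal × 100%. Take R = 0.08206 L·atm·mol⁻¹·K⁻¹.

-7.43 %

Ideal: P_ideal = RT/V_m = (0.08206)(252)/0.2878 = 71.8524 atm
vdW: P = RT/(V_m − b) − a/V_m² = 20.6791/0.249680 − 1.351/0.0828288 = 82.8224 − 16.3108 = 66.5116 atm
% deviation = (66.5116 − 71.8524)/71.8524 × 100% = -7.43%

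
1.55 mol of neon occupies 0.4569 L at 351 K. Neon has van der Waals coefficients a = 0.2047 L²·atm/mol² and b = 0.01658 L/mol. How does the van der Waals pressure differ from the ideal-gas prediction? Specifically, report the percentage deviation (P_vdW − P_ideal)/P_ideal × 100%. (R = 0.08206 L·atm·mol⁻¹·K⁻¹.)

3.55 %

Ideal: P_ideal = nRT/V = (1.55)(0.08206)(351)/0.4569 = 97.7123 atm
vdW: P = nRT/(V − nb) − a n²/V² = 44.6447/0.431201 − 0.491792/0.208758 = 103.536 − 2.35580 = 101.180 atm
% deviation = (101.180 − 97.7123)/97.7123 × 100% = 3.55%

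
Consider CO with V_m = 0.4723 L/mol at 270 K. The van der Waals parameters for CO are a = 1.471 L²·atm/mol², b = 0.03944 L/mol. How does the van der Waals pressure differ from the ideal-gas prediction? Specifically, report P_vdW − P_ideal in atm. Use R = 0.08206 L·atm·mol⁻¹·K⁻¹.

Ideal: P_ideal = RT/V_m = (0.08206)(270)/0.4723 = 46.9113 atm
vdW: P = RT/(V_m − b) − a/V_m² = 22.1562/0.432860 − 1.471/0.223067 = 51.1856 − 6.59443 = 44.5912 atm
ΔP = 44.5912 − 46.9113 = -2.320 atm

ΔP ≈ -2.320 atm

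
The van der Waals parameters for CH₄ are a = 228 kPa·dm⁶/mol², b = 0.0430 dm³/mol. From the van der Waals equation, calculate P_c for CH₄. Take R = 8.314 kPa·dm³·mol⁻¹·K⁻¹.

P_c ≈ 4567 kPa

For a van der Waals gas, P_c = a/(27b²).
P_c = 228/(27×(0.0430)²) = 228/0.049923 = 4567 kPa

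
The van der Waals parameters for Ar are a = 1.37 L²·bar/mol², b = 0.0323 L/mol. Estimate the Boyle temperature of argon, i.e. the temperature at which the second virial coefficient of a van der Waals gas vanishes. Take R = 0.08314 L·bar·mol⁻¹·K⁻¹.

T_B ≈ 510.2 K

For a van der Waals gas the second virial coefficient B₂ = b − a/(RT) vanishes at T_B = a/(Rb).
T_B = 1.37/(0.08314×0.0323) = 1.37/0.0026854 = 510.2 K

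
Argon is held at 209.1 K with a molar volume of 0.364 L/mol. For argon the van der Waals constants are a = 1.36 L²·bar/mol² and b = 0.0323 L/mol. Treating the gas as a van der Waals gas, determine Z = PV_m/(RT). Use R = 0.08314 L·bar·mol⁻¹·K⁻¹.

P = RT/(V_m − b) − a/V_m² = (0.08314)(209.1)/(0.364 − 0.0323) − 1.36/(0.364)²
  = 17.385/0.33170 − 10.264 = 52.412 − 10.264 = 42.148 bar
Z = PV_m/(RT) = (42.148)(0.364)/((0.08314)(209.1)) = 15.342/17.385 = 0.8825

Z ≈ 0.8825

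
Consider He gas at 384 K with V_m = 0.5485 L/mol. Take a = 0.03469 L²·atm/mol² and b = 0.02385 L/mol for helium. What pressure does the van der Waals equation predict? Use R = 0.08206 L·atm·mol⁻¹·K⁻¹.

P ≈ 59.95 atm

P = RT/(V_m − b) − a/V_m²
RT/(V_m − b) = (0.08206)(384)/(0.5485 − 0.02385) = 31.511/0.52465 = 60.061 atm
a/V_m² = 0.03469/(0.5485)² = 0.11531 atm
P = 60.061 − 0.11531 = 59.95 atm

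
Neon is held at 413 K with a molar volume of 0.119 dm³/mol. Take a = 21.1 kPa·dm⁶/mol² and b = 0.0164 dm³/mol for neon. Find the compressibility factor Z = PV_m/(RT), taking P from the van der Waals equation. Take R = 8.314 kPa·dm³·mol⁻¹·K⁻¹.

Z ≈ 1.108

P = RT/(V_m − b) − a/V_m² = (8.314)(413)/(0.119 − 0.0164) − 21.1/(0.119)²
  = 3433.7/0.10260 − 1490.0 = 33467 − 1490.0 = 31977 kPa
Z = PV_m/(RT) = (31977)(0.119)/((8.314)(413)) = 3805.3/3433.7 = 1.108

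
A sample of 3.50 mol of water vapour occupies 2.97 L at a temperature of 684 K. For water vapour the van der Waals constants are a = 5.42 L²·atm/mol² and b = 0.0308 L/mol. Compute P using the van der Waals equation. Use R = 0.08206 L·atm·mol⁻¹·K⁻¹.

P ≈ 61.11 atm

P = nRT/(V − nb) − a n²/V²
nRT/(V − nb) = (3.50)(0.08206)(684)/(2.97 − 3.50×0.0308) = 196.45/2.8622 = 68.636 atm
a n²/V² = (5.42)(3.50)²/(2.97)² = 7.5270 atm
P = 68.636 − 7.5270 = 61.11 atm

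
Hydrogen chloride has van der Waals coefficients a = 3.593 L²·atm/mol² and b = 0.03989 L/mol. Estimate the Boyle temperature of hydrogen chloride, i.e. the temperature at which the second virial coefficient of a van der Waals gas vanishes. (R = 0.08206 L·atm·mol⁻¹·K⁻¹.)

For a van der Waals gas the second virial coefficient B₂ = b − a/(RT) vanishes at T_B = a/(Rb).
T_B = 3.593/(0.08206×0.03989) = 3.593/0.0032734 = 1098 K

T_B ≈ 1098 K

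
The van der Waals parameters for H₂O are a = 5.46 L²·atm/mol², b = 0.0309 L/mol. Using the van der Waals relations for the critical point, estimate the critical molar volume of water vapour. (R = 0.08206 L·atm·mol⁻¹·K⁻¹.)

For a van der Waals gas, V_m,c = 3b.
V_m,c = 3×0.0309 = 0.09270 L/mol

V_m,c ≈ 0.09270 L/mol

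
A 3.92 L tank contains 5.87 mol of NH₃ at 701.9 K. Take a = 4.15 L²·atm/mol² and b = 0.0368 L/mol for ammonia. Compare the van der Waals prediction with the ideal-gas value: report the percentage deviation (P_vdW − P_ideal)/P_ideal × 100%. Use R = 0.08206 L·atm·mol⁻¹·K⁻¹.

Ideal: P_ideal = nRT/V = (5.87)(0.08206)(701.9)/3.92 = 86.2499 atm
vdW: P = nRT/(V − nb) − a n²/V² = 338.100/3.70398 − 142.996/15.3664 = 91.2802 − 9.30576 = 81.9744 atm
% deviation = (81.9744 − 86.2499)/86.2499 × 100% = -4.96%

-4.96 %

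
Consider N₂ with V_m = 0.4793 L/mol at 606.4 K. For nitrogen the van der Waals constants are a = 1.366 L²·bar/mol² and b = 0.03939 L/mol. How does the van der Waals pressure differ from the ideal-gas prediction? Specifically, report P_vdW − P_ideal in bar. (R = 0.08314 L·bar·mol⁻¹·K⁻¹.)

Ideal: P_ideal = RT/V_m = (0.08314)(606.4)/0.4793 = 105.187 bar
vdW: P = RT/(V_m − b) − a/V_m² = 50.4161/0.439910 − 1.366/0.229728 = 114.605 − 5.94616 = 108.659 bar
ΔP = 108.659 − 105.187 = 3.47 bar

ΔP ≈ 3.47 bar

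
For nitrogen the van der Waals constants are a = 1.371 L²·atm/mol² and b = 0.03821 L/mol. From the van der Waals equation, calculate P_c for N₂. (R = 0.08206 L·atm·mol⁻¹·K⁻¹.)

For a van der Waals gas, P_c = a/(27b²).
P_c = 1.371/(27×(0.03821)²) = 1.371/0.039420 = 34.78 atm

P_c ≈ 34.78 atm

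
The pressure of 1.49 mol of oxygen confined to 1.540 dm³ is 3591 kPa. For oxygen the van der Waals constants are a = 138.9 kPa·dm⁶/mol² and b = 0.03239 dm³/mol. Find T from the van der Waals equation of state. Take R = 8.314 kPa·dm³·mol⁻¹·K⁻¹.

T ≈ 448.1 K

T = (P + a n²/V²)(V − nb)/(nR)
P + a n²/V² = 3591 + (138.9)(1.49)²/(1.540)² = 3721.0 kPa
V − nb = 1.540 − (1.49)(0.03239) = 1.4917 dm³
T = (3721.0)(1.4917)/((1.49)(8.314)) = 448.1 K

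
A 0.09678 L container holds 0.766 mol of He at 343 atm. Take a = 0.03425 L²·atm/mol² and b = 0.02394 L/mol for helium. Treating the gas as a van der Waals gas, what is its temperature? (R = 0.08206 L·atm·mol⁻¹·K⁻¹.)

T ≈ 430.7 K

T = (P + a n²/V²)(V − nb)/(nR)
P + a n²/V² = 343 + (0.03425)(0.766)²/(0.09678)² = 345.15 atm
V − nb = 0.09678 − (0.766)(0.02394) = 0.078442 L
T = (345.15)(0.078442)/((0.766)(0.08206)) = 430.7 K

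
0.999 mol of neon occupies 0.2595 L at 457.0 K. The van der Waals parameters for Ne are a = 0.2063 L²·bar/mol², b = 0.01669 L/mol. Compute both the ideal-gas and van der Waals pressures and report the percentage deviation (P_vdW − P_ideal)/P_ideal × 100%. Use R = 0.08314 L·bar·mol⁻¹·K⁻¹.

4.78 %

Ideal: P_ideal = nRT/V = (0.999)(0.08314)(457.0)/0.2595 = 146.270 bar
vdW: P = nRT/(V − nb) − a n²/V² = 37.9570/0.242827 − 0.205888/0.0673403 = 156.313 − 3.05743 = 153.256 bar
% deviation = (153.256 − 146.270)/146.270 × 100% = 4.78%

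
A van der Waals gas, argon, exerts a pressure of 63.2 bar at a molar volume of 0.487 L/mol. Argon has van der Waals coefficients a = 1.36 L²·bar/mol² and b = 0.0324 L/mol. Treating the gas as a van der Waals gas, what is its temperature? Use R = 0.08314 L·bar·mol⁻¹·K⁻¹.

T ≈ 376.9 K

T = (P + a/V_m²)(V_m − b)/R
P + a/V_m² = 63.2 + 1.36/(0.487)² = 68.934 bar
V_m − b = 0.487 − 0.0324 = 0.45460 L/mol
T = (68.934)(0.45460)/0.08314 = 376.9 K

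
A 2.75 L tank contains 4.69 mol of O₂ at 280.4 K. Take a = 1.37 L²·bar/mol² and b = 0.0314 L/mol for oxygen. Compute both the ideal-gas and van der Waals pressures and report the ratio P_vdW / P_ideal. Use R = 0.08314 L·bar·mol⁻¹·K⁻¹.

P_vdW / P_ideal ≈ 0.9564

Ideal: P_ideal = nRT/V = (4.69)(0.08314)(280.4)/2.75 = 39.7583 bar
vdW: P = nRT/(V − nb) − a n²/V² = 109.335/2.60273 − 30.1347/7.56250 = 42.0078 − 3.98475 = 38.0231 bar
Ratio = 38.0231/39.7583 = 0.9564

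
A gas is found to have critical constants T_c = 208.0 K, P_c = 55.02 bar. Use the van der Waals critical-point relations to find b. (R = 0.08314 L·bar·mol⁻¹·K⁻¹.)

b ≈ 0.03929 L/mol

From T_c = 8a/(27Rb) and P_c = a/(27b²): b = R T_c/(8 P_c).
b = (0.08314)(208.0)/(8×55.02) = 17.293/440.16 = 0.03929 L/mol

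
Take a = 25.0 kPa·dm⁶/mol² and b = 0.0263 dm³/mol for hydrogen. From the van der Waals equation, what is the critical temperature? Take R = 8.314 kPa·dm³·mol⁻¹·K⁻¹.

For a van der Waals gas, T_c = 8a/(27Rb).
T_c = 8×25.0/(27×8.314×0.0263) = 200.00/5.9038 = 33.88 K

T_c ≈ 33.88 K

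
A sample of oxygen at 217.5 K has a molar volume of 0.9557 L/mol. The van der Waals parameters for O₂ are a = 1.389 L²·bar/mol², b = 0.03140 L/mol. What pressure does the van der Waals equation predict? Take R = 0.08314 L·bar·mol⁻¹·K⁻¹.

P = RT/(V_m − b) − a/V_m²
RT/(V_m − b) = (0.08314)(217.5)/(0.9557 − 0.03140) = 18.083/0.92430 = 19.564 bar
a/V_m² = 1.389/(0.9557)² = 1.5208 bar
P = 19.564 − 1.5208 = 18.04 bar

P ≈ 18.04 bar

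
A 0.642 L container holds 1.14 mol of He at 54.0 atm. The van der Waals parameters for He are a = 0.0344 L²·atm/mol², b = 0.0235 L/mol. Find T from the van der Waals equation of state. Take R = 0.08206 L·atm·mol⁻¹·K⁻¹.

T = (P + a n²/V²)(V − nb)/(nR)
P + a n²/V² = 54.0 + (0.0344)(1.14)²/(0.642)² = 54.108 atm
V − nb = 0.642 − (1.14)(0.0235) = 0.61521 L
T = (54.108)(0.61521)/((1.14)(0.08206)) = 355.8 K

T ≈ 355.8 K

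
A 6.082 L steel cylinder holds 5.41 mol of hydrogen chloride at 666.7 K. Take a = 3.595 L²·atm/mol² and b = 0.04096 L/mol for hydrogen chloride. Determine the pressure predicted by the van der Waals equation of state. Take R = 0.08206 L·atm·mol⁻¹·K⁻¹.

P ≈ 47.66 atm

P = nRT/(V − nb) − a n²/V²
nRT/(V − nb) = (5.41)(0.08206)(666.7)/(6.082 − 5.41×0.04096) = 295.98/5.8604 = 50.505 atm
a n²/V² = (3.595)(5.41)²/(6.082)² = 2.8445 atm
P = 50.505 − 2.8445 = 47.66 atm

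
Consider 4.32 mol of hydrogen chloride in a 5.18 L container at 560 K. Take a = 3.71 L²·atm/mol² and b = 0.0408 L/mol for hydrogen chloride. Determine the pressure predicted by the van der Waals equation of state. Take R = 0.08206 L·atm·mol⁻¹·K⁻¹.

P ≈ 37.09 atm

P = nRT/(V − nb) − a n²/V²
nRT/(V − nb) = (4.32)(0.08206)(560)/(5.18 − 4.32×0.0408) = 198.52/5.0037 = 39.675 atm
a n²/V² = (3.71)(4.32)²/(5.18)² = 2.5804 atm
P = 39.675 − 2.5804 = 37.09 atm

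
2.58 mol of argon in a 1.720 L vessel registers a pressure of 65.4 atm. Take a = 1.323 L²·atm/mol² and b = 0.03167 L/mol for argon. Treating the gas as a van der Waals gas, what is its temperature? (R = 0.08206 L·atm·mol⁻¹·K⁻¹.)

T ≈ 529.1 K

T = (P + a n²/V²)(V − nb)/(nR)
P + a n²/V² = 65.4 + (1.323)(2.58)²/(1.720)² = 68.377 atm
V − nb = 1.720 − (2.58)(0.03167) = 1.6383 L
T = (68.377)(1.6383)/((2.58)(0.08206)) = 529.1 K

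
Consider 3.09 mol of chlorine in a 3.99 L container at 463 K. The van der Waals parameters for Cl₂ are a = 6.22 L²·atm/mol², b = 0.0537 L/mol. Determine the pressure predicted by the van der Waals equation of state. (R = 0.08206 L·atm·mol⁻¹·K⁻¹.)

P = nRT/(V − nb) − a n²/V²
nRT/(V − nb) = (3.09)(0.08206)(463)/(3.99 − 3.09×0.0537) = 117.40/3.8241 = 30.700 atm
a n²/V² = (6.22)(3.09)²/(3.99)² = 3.7305 atm
P = 30.700 − 3.7305 = 26.97 atm

P ≈ 26.97 atm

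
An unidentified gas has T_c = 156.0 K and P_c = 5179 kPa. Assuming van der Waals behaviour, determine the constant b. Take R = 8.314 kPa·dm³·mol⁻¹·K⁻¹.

From T_c = 8a/(27Rb) and P_c = a/(27b²): b = R T_c/(8 P_c).
b = (8.314)(156.0)/(8×5179) = 1297.0/41432 = 0.03130 dm³/mol

b ≈ 0.03130 dm³/mol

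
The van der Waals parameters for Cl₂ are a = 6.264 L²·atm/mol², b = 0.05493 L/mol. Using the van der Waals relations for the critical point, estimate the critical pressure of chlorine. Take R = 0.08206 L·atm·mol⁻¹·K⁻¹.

For a van der Waals gas, P_c = a/(27b²).
P_c = 6.264/(27×(0.05493)²) = 6.264/0.081467 = 76.89 atm

P_c ≈ 76.89 atm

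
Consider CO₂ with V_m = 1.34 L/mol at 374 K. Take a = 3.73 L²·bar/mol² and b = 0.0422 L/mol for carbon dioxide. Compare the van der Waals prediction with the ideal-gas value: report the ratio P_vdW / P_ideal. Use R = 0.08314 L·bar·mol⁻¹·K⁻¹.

P_vdW / P_ideal ≈ 0.9430

Ideal: P_ideal = RT/V_m = (0.08314)(374)/1.34 = 23.2047 bar
vdW: P = RT/(V_m − b) − a/V_m² = 31.0944/1.29780 − 3.73/1.79560 = 23.9593 − 2.07730 = 21.8820 bar
Ratio = 21.8820/23.2047 = 0.9430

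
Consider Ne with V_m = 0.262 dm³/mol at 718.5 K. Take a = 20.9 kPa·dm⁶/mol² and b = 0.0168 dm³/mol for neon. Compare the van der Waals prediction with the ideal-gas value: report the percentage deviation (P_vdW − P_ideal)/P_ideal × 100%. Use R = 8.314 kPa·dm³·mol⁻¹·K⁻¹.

5.52 %

Ideal: P_ideal = RT/V_m = (8.314)(718.5)/0.262 = 22800.0 kPa
vdW: P = RT/(V_m − b) − a/V_m² = 5973.61/0.245200 − 20.9/0.0686440 = 24362.2 − 304.469 = 24057.7 kPa
% deviation = (24057.7 − 22800.0)/22800.0 × 100% = 5.52%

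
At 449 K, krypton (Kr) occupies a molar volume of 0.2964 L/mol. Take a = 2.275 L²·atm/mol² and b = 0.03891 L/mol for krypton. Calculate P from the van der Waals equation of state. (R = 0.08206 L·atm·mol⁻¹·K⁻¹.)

P = RT/(V_m − b) − a/V_m²
RT/(V_m − b) = (0.08206)(449)/(0.2964 − 0.03891) = 36.845/0.25749 = 143.09 atm
a/V_m² = 2.275/(0.2964)² = 25.896 atm
P = 143.09 − 25.896 = 117.2 atm

P ≈ 117.2 atm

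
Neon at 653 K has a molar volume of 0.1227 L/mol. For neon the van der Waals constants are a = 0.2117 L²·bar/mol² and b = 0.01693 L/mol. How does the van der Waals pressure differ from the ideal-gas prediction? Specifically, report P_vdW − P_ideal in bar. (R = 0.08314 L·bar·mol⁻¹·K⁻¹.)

Ideal: P_ideal = RT/V_m = (0.08314)(653)/0.1227 = 442.465 bar
vdW: P = RT/(V_m − b) − a/V_m² = 54.2904/0.105770 − 0.2117/0.0150553 = 513.287 − 14.0615 = 499.226 bar
ΔP = 499.226 − 442.465 = 56.76 bar

ΔP ≈ 56.76 bar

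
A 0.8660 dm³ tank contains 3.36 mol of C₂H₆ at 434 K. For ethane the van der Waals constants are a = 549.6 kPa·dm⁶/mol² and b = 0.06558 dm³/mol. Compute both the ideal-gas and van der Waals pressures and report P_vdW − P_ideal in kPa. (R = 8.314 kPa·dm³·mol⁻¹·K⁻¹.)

Ideal: P_ideal = nRT/V = (3.36)(8.314)(434)/0.8660 = 13999.8 kPa
vdW: P = nRT/(V − nb) − a n²/V² = 12123.8/0.645651 − 6204.76/0.749956 = 18777.6 − 8273.50 = 10504.1 kPa
ΔP = 10504.1 − 13999.8 = -3496 kPa

ΔP ≈ -3496 kPa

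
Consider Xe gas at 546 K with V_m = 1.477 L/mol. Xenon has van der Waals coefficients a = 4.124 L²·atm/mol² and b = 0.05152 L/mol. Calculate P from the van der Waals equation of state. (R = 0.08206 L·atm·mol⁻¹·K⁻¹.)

P ≈ 29.54 atm

P = RT/(V_m − b) − a/V_m²
RT/(V_m − b) = (0.08206)(546)/(1.477 − 0.05152) = 44.805/1.4255 = 31.431 atm
a/V_m² = 4.124/(1.477)² = 1.8904 atm
P = 31.431 − 1.8904 = 29.54 atm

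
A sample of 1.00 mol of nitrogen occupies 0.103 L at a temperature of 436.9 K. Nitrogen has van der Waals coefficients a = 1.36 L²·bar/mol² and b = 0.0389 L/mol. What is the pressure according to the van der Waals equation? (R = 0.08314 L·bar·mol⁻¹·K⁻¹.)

P ≈ 438.5 bar

P = nRT/(V − nb) − a n²/V²
nRT/(V − nb) = (1.00)(0.08314)(436.9)/(0.103 − 1.00×0.0389) = 36.324/0.064100 = 566.68 bar
a n²/V² = (1.36)(1.00)²/(0.103)² = 128.19 bar
P = 566.68 − 128.19 = 438.5 bar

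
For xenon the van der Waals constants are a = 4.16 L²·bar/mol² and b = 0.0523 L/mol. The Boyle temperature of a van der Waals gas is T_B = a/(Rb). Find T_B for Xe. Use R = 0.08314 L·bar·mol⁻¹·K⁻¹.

T_B ≈ 956.7 K

For a van der Waals gas the second virial coefficient B₂ = b − a/(RT) vanishes at T_B = a/(Rb).
T_B = 4.16/(0.08314×0.0523) = 4.16/0.0043482 = 956.7 K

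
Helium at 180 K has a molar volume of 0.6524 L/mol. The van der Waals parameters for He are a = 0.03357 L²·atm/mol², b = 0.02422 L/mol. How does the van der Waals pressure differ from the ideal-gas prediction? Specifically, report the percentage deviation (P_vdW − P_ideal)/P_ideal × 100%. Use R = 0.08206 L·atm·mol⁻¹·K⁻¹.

Ideal: P_ideal = RT/V_m = (0.08206)(180)/0.6524 = 22.6407 atm
vdW: P = RT/(V_m − b) − a/V_m² = 14.7708/0.628180 − 0.03357/0.425626 = 23.5136 − 0.0788721 = 23.4347 atm
% deviation = (23.4347 − 22.6407)/22.6407 × 100% = 3.51%

3.51 %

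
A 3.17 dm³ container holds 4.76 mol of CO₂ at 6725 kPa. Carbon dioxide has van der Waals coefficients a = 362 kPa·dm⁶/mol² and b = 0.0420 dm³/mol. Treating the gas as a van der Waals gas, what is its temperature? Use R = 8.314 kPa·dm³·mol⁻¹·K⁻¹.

T ≈ 566.0 K

T = (P + a n²/V²)(V − nb)/(nR)
P + a n²/V² = 6725 + (362)(4.76)²/(3.17)² = 7541.2 kPa
V − nb = 3.17 − (4.76)(0.0420) = 2.9701 dm³
T = (7541.2)(2.9701)/((4.76)(8.314)) = 566.0 K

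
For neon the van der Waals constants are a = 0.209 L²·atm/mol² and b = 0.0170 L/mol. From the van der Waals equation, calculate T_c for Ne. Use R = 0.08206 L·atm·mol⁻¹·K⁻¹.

T_c ≈ 44.39 K

For a van der Waals gas, T_c = 8a/(27Rb).
T_c = 8×0.209/(27×0.08206×0.0170) = 1.6720/0.037666 = 44.39 K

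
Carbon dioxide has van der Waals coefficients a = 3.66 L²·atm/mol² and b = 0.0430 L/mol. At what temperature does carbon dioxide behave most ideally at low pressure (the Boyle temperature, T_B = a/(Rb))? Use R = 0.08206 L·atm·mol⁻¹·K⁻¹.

T_B ≈ 1037 K

For a van der Waals gas the second virial coefficient B₂ = b − a/(RT) vanishes at T_B = a/(Rb).
T_B = 3.66/(0.08206×0.0430) = 3.66/0.0035286 = 1037 K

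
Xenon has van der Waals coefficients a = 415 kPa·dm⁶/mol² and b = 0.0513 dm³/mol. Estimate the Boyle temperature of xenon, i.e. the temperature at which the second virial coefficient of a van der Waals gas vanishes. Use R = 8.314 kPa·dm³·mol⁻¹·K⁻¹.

For a van der Waals gas the second virial coefficient B₂ = b − a/(RT) vanishes at T_B = a/(Rb).
T_B = 415/(8.314×0.0513) = 415/0.42651 = 973.0 K

T_B ≈ 973.0 K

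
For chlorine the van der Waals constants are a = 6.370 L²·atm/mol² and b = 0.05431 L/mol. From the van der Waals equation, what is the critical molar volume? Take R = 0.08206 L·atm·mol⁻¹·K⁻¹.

V_m,c ≈ 0.1629 L/mol

For a van der Waals gas, V_m,c = 3b.
V_m,c = 3×0.05431 = 0.1629 L/mol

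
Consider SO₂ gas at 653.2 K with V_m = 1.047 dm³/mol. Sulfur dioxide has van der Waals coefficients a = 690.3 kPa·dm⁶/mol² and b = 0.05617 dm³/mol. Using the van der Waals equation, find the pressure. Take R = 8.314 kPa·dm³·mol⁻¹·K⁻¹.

P = RT/(V_m − b) − a/V_m²
RT/(V_m − b) = (8.314)(653.2)/(1.047 − 0.05617) = 5430.7/0.99083 = 5481.0 kPa
a/V_m² = 690.3/(1.047)² = 629.72 kPa
P = 5481.0 − 629.72 = 4851 kPa

P ≈ 4851 kPa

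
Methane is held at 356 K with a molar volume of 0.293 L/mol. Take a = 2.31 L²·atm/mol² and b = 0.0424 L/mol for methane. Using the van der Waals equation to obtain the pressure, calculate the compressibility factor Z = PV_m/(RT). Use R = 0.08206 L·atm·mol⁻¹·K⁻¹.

Z ≈ 0.8993

P = RT/(V_m − b) − a/V_m² = (0.08206)(356)/(0.293 − 0.0424) − 2.31/(0.293)²
  = 29.213/0.25060 − 26.908 = 116.57 − 26.908 = 89.66 atm
Z = PV_m/(RT) = (89.66)(0.293)/((0.08206)(356)) = 26.270/29.213 = 0.8993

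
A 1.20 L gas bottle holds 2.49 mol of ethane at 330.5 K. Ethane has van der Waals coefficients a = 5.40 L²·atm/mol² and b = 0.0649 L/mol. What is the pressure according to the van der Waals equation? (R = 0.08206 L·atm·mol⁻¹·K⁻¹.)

P ≈ 41.78 atm

P = nRT/(V − nb) − a n²/V²
nRT/(V − nb) = (2.49)(0.08206)(330.5)/(1.20 − 2.49×0.0649) = 67.531/1.0384 = 65.034 atm
a n²/V² = (5.40)(2.49)²/(1.20)² = 23.250 atm
P = 65.034 − 23.250 = 41.78 atm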